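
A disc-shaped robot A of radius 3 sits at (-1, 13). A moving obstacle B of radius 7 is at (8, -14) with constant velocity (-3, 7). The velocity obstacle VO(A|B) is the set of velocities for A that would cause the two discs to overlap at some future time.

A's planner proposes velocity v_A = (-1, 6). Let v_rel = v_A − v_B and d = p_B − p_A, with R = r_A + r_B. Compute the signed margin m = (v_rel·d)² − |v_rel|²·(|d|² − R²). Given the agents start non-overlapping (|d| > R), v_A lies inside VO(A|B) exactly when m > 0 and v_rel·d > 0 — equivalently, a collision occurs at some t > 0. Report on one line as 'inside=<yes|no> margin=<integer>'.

d = (9, -27),  |d|² = 810;  R = 3+7 = 10,  c = 810−10² = 710
v_rel = (2, -1),  |v_rel|² = 5;  v_rel·d = (2)·(9) + (-1)·(-27) = 45
5·t² − 90·t + 710 = 0  ⇒  m = 45² − 5·710 = -1525
m = -1525 < 0,  v_rel·d = 45 > 0  ⇒  outside

inside=no margin=-1525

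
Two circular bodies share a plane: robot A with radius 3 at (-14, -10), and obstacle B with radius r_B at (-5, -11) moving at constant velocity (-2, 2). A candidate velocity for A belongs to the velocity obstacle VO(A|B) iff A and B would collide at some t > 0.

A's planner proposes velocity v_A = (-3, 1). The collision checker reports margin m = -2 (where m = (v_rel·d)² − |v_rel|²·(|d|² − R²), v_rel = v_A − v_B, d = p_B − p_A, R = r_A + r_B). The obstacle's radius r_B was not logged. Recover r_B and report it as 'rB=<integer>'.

m = -2
d = (9, -1);  v_rel = (-1, -1),  |v_rel|² = 2
v_rel×d = (-1)·(-1) − (-1)·(9) = 10
since m = R²·2 − 10²:  R² = (100 + -2) / 2 = 49
R = √49 = 7  ⇒  r_B = 7 − 3 = 4

rB=4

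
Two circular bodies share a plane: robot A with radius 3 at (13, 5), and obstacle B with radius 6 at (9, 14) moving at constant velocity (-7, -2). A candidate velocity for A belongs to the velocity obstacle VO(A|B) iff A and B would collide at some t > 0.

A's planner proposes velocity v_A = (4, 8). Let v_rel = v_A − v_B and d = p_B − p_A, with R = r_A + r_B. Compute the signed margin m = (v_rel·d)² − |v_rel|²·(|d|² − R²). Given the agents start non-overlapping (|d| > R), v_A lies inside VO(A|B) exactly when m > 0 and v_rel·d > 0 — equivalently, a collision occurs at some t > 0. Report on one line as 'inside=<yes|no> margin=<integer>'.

d = (-4, 9),  |d|² = 97;  R = 3+6 = 9,  c = 97−9² = 16
v_rel = (11, 10),  |v_rel|² = 221;  v_rel·d = (11)·(-4) + (10)·(9) = 46
221·t² − 92·t + 16 = 0  ⇒  m = 46² − 221·16 = -1420
m = -1420 < 0,  v_rel·d = 46 > 0  ⇒  outside

inside=no margin=-1420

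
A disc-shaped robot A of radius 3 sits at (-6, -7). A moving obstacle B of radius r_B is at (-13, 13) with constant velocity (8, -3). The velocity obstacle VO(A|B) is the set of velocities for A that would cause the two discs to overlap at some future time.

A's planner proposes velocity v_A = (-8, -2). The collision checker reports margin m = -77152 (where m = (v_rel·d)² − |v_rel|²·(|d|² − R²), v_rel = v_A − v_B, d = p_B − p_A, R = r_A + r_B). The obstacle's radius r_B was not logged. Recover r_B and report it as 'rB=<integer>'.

m = -77152
d = (-7, 20);  v_rel = (-16, 1),  |v_rel|² = 257
v_rel×d = (-16)·(20) − (1)·(-7) = -313
since m = R²·257 − (-313)²:  R² = (97969 + -77152) / 257 = 81
R = √81 = 9  ⇒  r_B = 9 − 3 = 6

rB=6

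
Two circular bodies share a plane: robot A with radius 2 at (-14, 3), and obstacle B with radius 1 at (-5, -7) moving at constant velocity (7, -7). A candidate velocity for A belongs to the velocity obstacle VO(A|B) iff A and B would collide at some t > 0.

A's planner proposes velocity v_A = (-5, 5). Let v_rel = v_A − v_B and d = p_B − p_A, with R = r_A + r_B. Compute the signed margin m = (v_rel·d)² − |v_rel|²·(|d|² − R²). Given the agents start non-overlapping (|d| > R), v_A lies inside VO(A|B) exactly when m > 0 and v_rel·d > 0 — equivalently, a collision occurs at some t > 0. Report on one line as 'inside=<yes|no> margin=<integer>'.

d = (9, -10),  |d|² = 181;  R = 2+1 = 3,  c = 181−3² = 172
v_rel = (-12, 12),  |v_rel|² = 288;  v_rel·d = (-12)·(9) + (12)·(-10) = -228
288·t² + 456·t + 172 = 0  ⇒  m = (-228)² − 288·172 = 2448
m = 2448 > 0,  v_rel·d = -228 < 0  ⇒  outside

inside=no margin=2448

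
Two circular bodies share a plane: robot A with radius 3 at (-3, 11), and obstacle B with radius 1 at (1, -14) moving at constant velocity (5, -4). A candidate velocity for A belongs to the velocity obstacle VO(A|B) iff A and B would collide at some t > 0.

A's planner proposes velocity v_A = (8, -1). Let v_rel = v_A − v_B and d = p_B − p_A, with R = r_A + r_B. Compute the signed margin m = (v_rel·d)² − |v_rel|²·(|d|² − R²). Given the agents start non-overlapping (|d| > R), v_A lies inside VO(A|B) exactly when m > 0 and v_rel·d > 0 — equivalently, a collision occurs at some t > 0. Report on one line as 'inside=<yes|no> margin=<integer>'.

d = (4, -25),  |d|² = 641;  R = 3+1 = 4,  c = 641−4² = 625
v_rel = (3, 3),  |v_rel|² = 18;  v_rel·d = (3)·(4) + (3)·(-25) = -63
18·t² + 126·t + 625 = 0  ⇒  m = (-63)² − 18·625 = -7281
m = -7281 < 0,  v_rel·d = -63 < 0  ⇒  outside

inside=no margin=-7281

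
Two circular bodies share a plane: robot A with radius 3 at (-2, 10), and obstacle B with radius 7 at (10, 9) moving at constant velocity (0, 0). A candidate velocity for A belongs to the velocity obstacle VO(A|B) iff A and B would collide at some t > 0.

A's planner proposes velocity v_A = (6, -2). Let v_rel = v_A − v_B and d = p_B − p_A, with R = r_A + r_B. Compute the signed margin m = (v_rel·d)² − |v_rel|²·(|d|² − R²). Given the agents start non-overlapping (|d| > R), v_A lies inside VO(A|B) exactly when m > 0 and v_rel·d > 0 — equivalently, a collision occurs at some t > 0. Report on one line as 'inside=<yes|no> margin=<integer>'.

d = (12, -1),  |d|² = 145;  R = 3+7 = 10,  c = 145−10² = 45
v_rel = (6, -2),  |v_rel|² = 40;  v_rel·d = (6)·(12) + (-2)·(-1) = 74
40·t² − 148·t + 45 = 0  ⇒  m = 74² − 40·45 = 3676
m = 3676 > 0,  v_rel·d = 74 > 0  ⇒  inside

inside=yes margin=3676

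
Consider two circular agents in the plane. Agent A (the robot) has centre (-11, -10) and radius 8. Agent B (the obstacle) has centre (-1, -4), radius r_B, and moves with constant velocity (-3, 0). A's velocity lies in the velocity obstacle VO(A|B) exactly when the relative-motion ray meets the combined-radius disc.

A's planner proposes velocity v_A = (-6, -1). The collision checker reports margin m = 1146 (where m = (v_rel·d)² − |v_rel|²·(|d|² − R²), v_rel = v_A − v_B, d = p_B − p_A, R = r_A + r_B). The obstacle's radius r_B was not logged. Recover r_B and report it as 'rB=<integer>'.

m = 1146
d = (10, 6);  v_rel = (-3, -1),  |v_rel|² = 10
v_rel×d = (-3)·(6) − (-1)·(10) = -8
since m = R²·10 − (-8)²:  R² = (64 + 1146) / 10 = 121
R = √121 = 11  ⇒  r_B = 11 − 8 = 3

rB=3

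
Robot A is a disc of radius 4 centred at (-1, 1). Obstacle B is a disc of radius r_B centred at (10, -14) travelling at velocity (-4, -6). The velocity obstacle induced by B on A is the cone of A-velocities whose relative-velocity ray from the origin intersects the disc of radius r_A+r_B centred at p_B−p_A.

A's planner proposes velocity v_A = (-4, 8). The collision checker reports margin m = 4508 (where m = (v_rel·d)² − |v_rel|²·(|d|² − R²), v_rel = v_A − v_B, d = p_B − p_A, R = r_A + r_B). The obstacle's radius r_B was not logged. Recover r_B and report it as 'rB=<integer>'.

m = 4508
d = (11, -15);  v_rel = (0, 14),  |v_rel|² = 196
v_rel×d = (0)·(-15) − (14)·(11) = -154
since m = R²·196 − (-154)²:  R² = (23716 + 4508) / 196 = 144
R = √144 = 12  ⇒  r_B = 12 − 4 = 8

rB=8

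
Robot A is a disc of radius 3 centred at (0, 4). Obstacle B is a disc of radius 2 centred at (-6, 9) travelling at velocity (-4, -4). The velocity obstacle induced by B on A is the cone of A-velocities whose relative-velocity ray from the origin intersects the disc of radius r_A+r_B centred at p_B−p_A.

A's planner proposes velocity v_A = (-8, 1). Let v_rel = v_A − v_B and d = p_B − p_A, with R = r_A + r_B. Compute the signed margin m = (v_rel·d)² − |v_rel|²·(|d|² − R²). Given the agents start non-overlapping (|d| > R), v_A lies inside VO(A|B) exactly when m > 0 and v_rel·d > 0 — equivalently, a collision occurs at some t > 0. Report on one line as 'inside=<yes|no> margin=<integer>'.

d = (-6, 5),  |d|² = 61;  R = 3+2 = 5,  c = 61−5² = 36
v_rel = (-4, 5),  |v_rel|² = 41;  v_rel·d = (-4)·(-6) + (5)·(5) = 49
41·t² − 98·t + 36 = 0  ⇒  m = 49² − 41·36 = 925
m = 925 > 0,  v_rel·d = 49 > 0  ⇒  inside

inside=yes margin=925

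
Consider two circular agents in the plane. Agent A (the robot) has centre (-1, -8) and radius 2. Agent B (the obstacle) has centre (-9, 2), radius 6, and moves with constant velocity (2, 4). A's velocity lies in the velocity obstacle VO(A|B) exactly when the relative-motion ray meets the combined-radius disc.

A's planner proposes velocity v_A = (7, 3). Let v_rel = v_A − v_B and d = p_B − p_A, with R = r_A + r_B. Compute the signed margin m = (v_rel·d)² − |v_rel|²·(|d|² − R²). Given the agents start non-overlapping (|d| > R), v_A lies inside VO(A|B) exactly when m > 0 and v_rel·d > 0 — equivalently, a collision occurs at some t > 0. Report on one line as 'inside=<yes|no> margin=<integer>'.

d = (-8, 10),  |d|² = 164;  R = 2+6 = 8,  c = 164−8² = 100
v_rel = (5, -1),  |v_rel|² = 26;  v_rel·d = (5)·(-8) + (-1)·(10) = -50
26·t² + 100·t + 100 = 0  ⇒  m = (-50)² − 26·100 = -100
m = -100 < 0,  v_rel·d = -50 < 0  ⇒  outside

inside=no margin=-100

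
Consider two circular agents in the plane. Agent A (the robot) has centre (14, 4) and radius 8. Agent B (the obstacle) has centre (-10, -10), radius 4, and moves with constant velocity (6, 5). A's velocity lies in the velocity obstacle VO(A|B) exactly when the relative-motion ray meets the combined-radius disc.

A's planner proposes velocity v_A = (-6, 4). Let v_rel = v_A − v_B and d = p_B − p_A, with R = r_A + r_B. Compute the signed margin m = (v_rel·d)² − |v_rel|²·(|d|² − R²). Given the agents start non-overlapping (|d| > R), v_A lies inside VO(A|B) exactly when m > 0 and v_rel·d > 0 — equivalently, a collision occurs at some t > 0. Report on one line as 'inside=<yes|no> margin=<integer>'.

d = (-24, -14),  |d|² = 772;  R = 8+4 = 12,  c = 772−12² = 628
v_rel = (-12, -1),  |v_rel|² = 145;  v_rel·d = (-12)·(-24) + (-1)·(-14) = 302
145·t² − 604·t + 628 = 0  ⇒  m = 302² − 145·628 = 144
m = 144 > 0,  v_rel·d = 302 > 0  ⇒  inside

inside=yes margin=144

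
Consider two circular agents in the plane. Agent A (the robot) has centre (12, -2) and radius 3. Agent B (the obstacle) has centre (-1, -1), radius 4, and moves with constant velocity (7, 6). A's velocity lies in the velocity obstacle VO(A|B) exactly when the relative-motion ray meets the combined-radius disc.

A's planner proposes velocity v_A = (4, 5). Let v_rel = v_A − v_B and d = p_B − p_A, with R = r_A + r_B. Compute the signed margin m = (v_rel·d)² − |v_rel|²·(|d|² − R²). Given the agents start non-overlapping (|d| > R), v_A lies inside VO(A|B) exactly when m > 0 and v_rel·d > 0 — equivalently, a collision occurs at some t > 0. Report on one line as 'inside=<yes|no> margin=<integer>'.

d = (-13, 1),  |d|² = 170;  R = 3+4 = 7,  c = 170−7² = 121
v_rel = (-3, -1),  |v_rel|² = 10;  v_rel·d = (-3)·(-13) + (-1)·(1) = 38
10·t² − 76·t + 121 = 0  ⇒  m = 38² − 10·121 = 234
m = 234 > 0,  v_rel·d = 38 > 0  ⇒  inside

inside=yes margin=234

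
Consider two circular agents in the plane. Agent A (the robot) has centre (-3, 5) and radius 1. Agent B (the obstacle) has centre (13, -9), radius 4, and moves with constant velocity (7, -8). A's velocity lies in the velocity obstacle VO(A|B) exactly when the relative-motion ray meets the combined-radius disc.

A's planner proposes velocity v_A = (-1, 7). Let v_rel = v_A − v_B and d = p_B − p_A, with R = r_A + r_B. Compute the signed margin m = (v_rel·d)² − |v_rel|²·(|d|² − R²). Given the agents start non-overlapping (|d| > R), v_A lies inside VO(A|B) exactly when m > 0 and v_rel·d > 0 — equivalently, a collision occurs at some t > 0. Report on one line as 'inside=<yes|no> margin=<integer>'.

d = (16, -14),  |d|² = 452;  R = 1+4 = 5,  c = 452−5² = 427
v_rel = (-8, 15),  |v_rel|² = 289;  v_rel·d = (-8)·(16) + (15)·(-14) = -338
289·t² + 676·t + 427 = 0  ⇒  m = (-338)² − 289·427 = -9159
m = -9159 < 0,  v_rel·d = -338 < 0  ⇒  outside

inside=no margin=-9159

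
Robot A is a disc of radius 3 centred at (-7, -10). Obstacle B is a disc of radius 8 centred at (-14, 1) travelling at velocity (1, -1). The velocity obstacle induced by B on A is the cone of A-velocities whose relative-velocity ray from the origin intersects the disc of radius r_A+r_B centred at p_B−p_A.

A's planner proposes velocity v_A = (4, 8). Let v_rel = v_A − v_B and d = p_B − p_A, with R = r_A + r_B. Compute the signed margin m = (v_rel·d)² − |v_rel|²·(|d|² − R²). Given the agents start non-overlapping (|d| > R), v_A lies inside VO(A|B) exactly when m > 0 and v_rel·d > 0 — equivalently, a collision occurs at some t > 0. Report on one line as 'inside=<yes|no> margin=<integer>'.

d = (-7, 11),  |d|² = 170;  R = 3+8 = 11,  c = 170−11² = 49
v_rel = (3, 9),  |v_rel|² = 90;  v_rel·d = (3)·(-7) + (9)·(11) = 78
90·t² − 156·t + 49 = 0  ⇒  m = 78² − 90·49 = 1674
m = 1674 > 0,  v_rel·d = 78 > 0  ⇒  inside

inside=yes margin=1674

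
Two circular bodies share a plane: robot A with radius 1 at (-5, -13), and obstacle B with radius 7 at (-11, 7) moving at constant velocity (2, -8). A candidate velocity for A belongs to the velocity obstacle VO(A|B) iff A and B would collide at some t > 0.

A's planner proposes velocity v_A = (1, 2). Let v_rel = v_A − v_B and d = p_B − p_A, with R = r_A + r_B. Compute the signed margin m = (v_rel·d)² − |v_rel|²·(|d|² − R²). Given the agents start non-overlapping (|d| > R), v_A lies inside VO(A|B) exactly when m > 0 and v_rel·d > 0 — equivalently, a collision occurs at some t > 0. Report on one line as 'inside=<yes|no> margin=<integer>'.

d = (-6, 20),  |d|² = 436;  R = 1+7 = 8,  c = 436−8² = 372
v_rel = (-1, 10),  |v_rel|² = 101;  v_rel·d = (-1)·(-6) + (10)·(20) = 206
101·t² − 412·t + 372 = 0  ⇒  m = 206² − 101·372 = 4864
m = 4864 > 0,  v_rel·d = 206 > 0  ⇒  inside

inside=yes margin=4864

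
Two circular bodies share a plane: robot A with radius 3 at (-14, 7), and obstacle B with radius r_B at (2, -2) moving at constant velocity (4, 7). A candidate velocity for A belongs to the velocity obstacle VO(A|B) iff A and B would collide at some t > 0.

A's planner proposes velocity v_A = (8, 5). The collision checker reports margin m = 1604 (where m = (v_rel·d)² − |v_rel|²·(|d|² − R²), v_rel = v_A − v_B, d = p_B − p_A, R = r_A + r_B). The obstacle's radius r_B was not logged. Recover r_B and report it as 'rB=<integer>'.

m = 1604
d = (16, -9);  v_rel = (4, -2),  |v_rel|² = 20
v_rel×d = (4)·(-9) − (-2)·(16) = -4
since m = R²·20 − (-4)²:  R² = (16 + 1604) / 20 = 81
R = √81 = 9  ⇒  r_B = 9 − 3 = 6

rB=6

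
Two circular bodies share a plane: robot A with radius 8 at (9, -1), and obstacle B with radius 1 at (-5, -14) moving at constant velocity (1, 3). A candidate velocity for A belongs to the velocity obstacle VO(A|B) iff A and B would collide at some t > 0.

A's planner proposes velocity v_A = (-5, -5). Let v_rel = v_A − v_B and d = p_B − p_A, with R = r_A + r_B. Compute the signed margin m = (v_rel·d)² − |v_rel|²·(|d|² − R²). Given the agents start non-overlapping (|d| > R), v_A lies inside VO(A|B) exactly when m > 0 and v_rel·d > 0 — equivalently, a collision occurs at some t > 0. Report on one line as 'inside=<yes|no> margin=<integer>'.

d = (-14, -13),  |d|² = 365;  R = 8+1 = 9,  c = 365−9² = 284
v_rel = (-6, -8),  |v_rel|² = 100;  v_rel·d = (-6)·(-14) + (-8)·(-13) = 188
100·t² − 376·t + 284 = 0  ⇒  m = 188² − 100·284 = 6944
m = 6944 > 0,  v_rel·d = 188 > 0  ⇒  inside

inside=yes margin=6944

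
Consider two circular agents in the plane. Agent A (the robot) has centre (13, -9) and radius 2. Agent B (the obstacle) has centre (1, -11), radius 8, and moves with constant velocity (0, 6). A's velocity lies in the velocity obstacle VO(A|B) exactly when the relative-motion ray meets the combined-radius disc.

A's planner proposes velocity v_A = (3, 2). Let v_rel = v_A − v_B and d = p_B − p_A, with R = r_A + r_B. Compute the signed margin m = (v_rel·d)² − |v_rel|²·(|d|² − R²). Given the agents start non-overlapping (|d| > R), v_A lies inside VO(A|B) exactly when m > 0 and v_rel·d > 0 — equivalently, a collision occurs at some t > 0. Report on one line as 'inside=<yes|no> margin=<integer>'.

d = (-12, -2),  |d|² = 148;  R = 2+8 = 10,  c = 148−10² = 48
v_rel = (3, -4),  |v_rel|² = 25;  v_rel·d = (3)·(-12) + (-4)·(-2) = -28
25·t² + 56·t + 48 = 0  ⇒  m = (-28)² − 25·48 = -416
m = -416 < 0,  v_rel·d = -28 < 0  ⇒  outside

inside=no margin=-416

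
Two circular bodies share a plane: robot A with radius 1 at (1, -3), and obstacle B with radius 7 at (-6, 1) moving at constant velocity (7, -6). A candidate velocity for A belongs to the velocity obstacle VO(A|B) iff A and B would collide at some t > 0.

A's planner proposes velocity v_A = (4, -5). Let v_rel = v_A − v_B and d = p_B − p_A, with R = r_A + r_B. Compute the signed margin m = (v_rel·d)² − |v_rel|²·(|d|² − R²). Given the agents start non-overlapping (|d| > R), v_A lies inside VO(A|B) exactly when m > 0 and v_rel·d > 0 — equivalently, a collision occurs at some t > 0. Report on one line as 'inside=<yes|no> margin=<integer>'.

d = (-7, 4),  |d|² = 65;  R = 1+7 = 8,  c = 65−8² = 1
v_rel = (-3, 1),  |v_rel|² = 10;  v_rel·d = (-3)·(-7) + (1)·(4) = 25
10·t² − 50·t + 1 = 0  ⇒  m = 25² − 10·1 = 615
m = 615 > 0,  v_rel·d = 25 > 0  ⇒  inside

inside=yes margin=615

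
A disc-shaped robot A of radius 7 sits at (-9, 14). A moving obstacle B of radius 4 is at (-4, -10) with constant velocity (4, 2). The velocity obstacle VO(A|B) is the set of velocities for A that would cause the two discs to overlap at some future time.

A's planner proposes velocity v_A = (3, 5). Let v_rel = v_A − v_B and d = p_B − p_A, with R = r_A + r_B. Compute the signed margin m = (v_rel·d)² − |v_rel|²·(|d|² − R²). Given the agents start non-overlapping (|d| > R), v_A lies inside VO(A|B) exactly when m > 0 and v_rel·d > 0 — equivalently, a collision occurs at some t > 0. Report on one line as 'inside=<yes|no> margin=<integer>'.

d = (5, -24),  |d|² = 601;  R = 7+4 = 11,  c = 601−11² = 480
v_rel = (-1, 3),  |v_rel|² = 10;  v_rel·d = (-1)·(5) + (3)·(-24) = -77
10·t² + 154·t + 480 = 0  ⇒  m = (-77)² − 10·480 = 1129
m = 1129 > 0,  v_rel·d = -77 < 0  ⇒  outside

inside=no margin=1129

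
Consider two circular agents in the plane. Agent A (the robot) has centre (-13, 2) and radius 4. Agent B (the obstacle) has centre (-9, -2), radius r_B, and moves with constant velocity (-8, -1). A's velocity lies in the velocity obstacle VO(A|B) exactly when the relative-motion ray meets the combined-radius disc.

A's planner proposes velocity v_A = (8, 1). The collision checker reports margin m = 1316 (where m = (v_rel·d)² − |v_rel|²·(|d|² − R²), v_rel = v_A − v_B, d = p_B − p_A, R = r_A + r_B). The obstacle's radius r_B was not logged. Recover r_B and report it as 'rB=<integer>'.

m = 1316
d = (4, -4);  v_rel = (16, 2),  |v_rel|² = 260
v_rel×d = (16)·(-4) − (2)·(4) = -72
since m = R²·260 − (-72)²:  R² = (5184 + 1316) / 260 = 25
R = √25 = 5  ⇒  r_B = 5 − 4 = 1

rB=1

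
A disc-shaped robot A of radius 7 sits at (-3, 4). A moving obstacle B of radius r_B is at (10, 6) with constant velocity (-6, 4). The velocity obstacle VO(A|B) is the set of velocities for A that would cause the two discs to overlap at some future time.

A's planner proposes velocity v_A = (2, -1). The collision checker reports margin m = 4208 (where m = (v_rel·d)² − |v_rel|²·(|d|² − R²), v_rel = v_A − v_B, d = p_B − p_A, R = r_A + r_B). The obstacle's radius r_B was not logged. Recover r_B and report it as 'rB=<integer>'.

m = 4208
d = (13, 2);  v_rel = (8, -5),  |v_rel|² = 89
v_rel×d = (8)·(2) − (-5)·(13) = 81
since m = R²·89 − 81²:  R² = (6561 + 4208) / 89 = 121
R = √121 = 11  ⇒  r_B = 11 − 7 = 4

rB=4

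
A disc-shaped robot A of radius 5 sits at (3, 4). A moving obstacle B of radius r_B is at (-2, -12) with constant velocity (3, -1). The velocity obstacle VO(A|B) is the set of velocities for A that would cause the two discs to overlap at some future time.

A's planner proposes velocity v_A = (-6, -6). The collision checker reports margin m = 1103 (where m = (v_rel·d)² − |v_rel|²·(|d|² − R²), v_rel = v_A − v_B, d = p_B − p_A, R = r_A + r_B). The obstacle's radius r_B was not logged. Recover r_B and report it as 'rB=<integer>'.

m = 1103
d = (-5, -16);  v_rel = (-9, -5),  |v_rel|² = 106
v_rel×d = (-9)·(-16) − (-5)·(-5) = 119
since m = R²·106 − 119²:  R² = (14161 + 1103) / 106 = 144
R = √144 = 12  ⇒  r_B = 12 − 5 = 7

rB=7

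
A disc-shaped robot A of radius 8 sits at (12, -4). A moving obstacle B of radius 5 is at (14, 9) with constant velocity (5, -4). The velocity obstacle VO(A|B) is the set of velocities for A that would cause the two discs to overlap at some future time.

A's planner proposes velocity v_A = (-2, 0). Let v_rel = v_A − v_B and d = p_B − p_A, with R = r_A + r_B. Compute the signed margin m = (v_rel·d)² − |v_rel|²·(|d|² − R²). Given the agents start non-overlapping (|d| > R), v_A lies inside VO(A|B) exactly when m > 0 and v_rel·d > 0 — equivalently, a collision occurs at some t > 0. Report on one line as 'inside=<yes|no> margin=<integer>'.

d = (2, 13),  |d|² = 173;  R = 8+5 = 13,  c = 173−13² = 4
v_rel = (-7, 4),  |v_rel|² = 65;  v_rel·d = (-7)·(2) + (4)·(13) = 38
65·t² − 76·t + 4 = 0  ⇒  m = 38² − 65·4 = 1184
m = 1184 > 0,  v_rel·d = 38 > 0  ⇒  inside

inside=yes margin=1184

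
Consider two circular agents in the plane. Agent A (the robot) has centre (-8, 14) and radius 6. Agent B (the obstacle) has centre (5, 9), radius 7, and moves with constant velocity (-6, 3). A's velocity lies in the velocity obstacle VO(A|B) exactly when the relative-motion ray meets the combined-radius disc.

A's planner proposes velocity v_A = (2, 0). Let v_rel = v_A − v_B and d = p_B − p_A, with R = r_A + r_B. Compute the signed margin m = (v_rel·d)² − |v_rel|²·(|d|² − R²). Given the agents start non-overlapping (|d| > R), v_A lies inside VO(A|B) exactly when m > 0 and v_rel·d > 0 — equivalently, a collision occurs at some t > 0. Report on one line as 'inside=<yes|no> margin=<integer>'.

d = (13, -5),  |d|² = 194;  R = 6+7 = 13,  c = 194−13² = 25
v_rel = (8, -3),  |v_rel|² = 73;  v_rel·d = (8)·(13) + (-3)·(-5) = 119
73·t² − 238·t + 25 = 0  ⇒  m = 119² − 73·25 = 12336
m = 12336 > 0,  v_rel·d = 119 > 0  ⇒  inside

inside=yes margin=12336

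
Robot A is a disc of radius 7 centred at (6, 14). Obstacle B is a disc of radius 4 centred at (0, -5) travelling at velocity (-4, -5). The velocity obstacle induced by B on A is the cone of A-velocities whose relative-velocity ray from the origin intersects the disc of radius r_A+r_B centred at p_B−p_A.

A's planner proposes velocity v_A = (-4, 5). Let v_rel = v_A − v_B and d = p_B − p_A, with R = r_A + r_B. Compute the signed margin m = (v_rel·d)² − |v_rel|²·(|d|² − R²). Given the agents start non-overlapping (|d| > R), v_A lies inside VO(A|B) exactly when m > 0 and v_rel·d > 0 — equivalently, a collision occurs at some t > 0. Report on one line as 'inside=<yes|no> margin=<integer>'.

d = (-6, -19),  |d|² = 397;  R = 7+4 = 11,  c = 397−11² = 276
v_rel = (0, 10),  |v_rel|² = 100;  v_rel·d = (0)·(-6) + (10)·(-19) = -190
100·t² + 380·t + 276 = 0  ⇒  m = (-190)² − 100·276 = 8500
m = 8500 > 0,  v_rel·d = -190 < 0  ⇒  outside

inside=no margin=8500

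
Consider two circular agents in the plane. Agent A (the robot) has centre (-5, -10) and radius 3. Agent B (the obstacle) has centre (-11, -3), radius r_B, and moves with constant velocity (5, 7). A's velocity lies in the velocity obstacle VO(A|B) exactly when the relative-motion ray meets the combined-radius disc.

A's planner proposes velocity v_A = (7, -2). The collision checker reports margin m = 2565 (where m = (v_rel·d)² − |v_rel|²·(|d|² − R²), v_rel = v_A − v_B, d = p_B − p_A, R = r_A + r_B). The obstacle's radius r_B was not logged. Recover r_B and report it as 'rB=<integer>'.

m = 2565
d = (-6, 7);  v_rel = (2, -9),  |v_rel|² = 85
v_rel×d = (2)·(7) − (-9)·(-6) = -40
since m = R²·85 − (-40)²:  R² = (1600 + 2565) / 85 = 49
R = √49 = 7  ⇒  r_B = 7 − 3 = 4

rB=4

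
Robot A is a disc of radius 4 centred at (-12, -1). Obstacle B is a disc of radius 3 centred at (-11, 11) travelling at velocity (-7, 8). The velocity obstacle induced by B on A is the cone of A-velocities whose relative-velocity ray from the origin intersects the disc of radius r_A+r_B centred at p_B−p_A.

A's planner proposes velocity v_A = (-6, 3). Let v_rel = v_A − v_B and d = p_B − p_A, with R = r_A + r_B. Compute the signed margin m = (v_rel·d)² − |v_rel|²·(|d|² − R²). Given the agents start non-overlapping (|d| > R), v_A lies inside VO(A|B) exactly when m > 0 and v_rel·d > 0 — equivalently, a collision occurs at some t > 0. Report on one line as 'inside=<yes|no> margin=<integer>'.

d = (1, 12),  |d|² = 145;  R = 4+3 = 7,  c = 145−7² = 96
v_rel = (1, -5),  |v_rel|² = 26;  v_rel·d = (1)·(1) + (-5)·(12) = -59
26·t² + 118·t + 96 = 0  ⇒  m = (-59)² − 26·96 = 985
m = 985 > 0,  v_rel·d = -59 < 0  ⇒  outside

inside=no margin=985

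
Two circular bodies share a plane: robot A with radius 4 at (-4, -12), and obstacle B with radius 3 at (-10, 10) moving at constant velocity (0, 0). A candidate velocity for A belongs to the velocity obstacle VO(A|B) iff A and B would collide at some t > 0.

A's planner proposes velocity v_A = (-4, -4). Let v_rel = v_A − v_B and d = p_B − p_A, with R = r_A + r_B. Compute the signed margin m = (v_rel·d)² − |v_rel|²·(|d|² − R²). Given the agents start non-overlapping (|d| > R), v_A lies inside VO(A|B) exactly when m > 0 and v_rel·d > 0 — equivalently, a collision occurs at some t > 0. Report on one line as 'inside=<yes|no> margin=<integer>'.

d = (-6, 22),  |d|² = 520;  R = 4+3 = 7,  c = 520−7² = 471
v_rel = (-4, -4),  |v_rel|² = 32;  v_rel·d = (-4)·(-6) + (-4)·(22) = -64
32·t² + 128·t + 471 = 0  ⇒  m = (-64)² − 32·471 = -10976
m = -10976 < 0,  v_rel·d = -64 < 0  ⇒  outside

inside=no margin=-10976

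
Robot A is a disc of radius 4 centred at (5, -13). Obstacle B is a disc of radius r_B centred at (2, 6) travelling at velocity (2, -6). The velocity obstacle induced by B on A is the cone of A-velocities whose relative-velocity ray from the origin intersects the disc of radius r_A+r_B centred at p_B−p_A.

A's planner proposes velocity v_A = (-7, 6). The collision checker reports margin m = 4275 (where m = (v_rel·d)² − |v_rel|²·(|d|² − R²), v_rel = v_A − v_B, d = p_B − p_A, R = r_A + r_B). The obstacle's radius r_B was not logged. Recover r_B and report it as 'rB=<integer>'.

m = 4275
d = (-3, 19);  v_rel = (-9, 12),  |v_rel|² = 225
v_rel×d = (-9)·(19) − (12)·(-3) = -135
since m = R²·225 − (-135)²:  R² = (18225 + 4275) / 225 = 100
R = √100 = 10  ⇒  r_B = 10 − 4 = 6

rB=6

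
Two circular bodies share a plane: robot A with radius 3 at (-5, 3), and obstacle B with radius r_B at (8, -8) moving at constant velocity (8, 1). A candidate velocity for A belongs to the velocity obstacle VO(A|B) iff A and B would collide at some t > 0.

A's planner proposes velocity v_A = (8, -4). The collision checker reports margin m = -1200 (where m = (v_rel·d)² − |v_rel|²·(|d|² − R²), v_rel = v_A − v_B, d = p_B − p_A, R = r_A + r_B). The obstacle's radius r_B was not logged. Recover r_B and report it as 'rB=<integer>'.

m = -1200
d = (13, -11);  v_rel = (0, -5),  |v_rel|² = 25
v_rel×d = (0)·(-11) − (-5)·(13) = 65
since m = R²·25 − 65²:  R² = (4225 + -1200) / 25 = 121
R = √121 = 11  ⇒  r_B = 11 − 3 = 8

rB=8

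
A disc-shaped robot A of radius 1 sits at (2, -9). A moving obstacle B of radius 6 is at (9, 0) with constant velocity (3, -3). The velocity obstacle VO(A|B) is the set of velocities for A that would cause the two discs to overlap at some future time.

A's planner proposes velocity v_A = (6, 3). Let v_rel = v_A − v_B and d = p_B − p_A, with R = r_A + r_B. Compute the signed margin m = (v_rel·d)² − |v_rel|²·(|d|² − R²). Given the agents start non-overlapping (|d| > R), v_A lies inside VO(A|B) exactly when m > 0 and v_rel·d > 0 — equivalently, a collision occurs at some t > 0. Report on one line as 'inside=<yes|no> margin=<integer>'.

d = (7, 9),  |d|² = 130;  R = 1+6 = 7,  c = 130−7² = 81
v_rel = (3, 6),  |v_rel|² = 45;  v_rel·d = (3)·(7) + (6)·(9) = 75
45·t² − 150·t + 81 = 0  ⇒  m = 75² − 45·81 = 1980
m = 1980 > 0,  v_rel·d = 75 > 0  ⇒  inside

inside=yes margin=1980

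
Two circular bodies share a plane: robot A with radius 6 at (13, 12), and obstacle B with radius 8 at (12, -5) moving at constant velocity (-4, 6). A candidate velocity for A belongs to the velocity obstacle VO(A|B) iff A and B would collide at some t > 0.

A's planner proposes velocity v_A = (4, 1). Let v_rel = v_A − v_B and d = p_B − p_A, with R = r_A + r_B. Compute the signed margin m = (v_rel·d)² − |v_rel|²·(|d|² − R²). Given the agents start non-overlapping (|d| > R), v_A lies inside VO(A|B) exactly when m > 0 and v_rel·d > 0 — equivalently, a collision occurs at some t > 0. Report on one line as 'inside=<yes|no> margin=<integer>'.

d = (-1, -17),  |d|² = 290;  R = 6+8 = 14,  c = 290−14² = 94
v_rel = (8, -5),  |v_rel|² = 89;  v_rel·d = (8)·(-1) + (-5)·(-17) = 77
89·t² − 154·t + 94 = 0  ⇒  m = 77² − 89·94 = -2437
m = -2437 < 0,  v_rel·d = 77 > 0  ⇒  outside

inside=no margin=-2437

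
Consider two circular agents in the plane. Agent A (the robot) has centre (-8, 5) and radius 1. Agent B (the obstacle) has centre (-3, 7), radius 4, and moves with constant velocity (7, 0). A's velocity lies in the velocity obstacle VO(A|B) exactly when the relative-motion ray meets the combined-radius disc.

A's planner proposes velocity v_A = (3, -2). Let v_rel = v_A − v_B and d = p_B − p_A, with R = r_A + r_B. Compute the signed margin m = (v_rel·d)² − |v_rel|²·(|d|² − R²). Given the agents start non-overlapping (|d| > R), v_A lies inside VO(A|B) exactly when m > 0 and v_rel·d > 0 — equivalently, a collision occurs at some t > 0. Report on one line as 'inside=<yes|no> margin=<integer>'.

d = (5, 2),  |d|² = 29;  R = 1+4 = 5,  c = 29−5² = 4
v_rel = (-4, -2),  |v_rel|² = 20;  v_rel·d = (-4)·(5) + (-2)·(2) = -24
20·t² + 48·t + 4 = 0  ⇒  m = (-24)² − 20·4 = 496
m = 496 > 0,  v_rel·d = -24 < 0  ⇒  outside

inside=no margin=496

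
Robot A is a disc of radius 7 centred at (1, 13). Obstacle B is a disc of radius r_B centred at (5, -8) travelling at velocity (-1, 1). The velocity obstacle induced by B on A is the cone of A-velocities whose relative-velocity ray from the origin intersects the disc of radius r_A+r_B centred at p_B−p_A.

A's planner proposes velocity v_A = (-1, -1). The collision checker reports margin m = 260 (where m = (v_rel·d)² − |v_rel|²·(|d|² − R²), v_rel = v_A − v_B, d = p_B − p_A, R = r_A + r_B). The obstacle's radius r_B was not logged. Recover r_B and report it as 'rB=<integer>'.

m = 260
d = (4, -21);  v_rel = (0, -2),  |v_rel|² = 4
v_rel×d = (0)·(-21) − (-2)·(4) = 8
since m = R²·4 − 8²:  R² = (64 + 260) / 4 = 81
R = √81 = 9  ⇒  r_B = 9 − 7 = 2

rB=2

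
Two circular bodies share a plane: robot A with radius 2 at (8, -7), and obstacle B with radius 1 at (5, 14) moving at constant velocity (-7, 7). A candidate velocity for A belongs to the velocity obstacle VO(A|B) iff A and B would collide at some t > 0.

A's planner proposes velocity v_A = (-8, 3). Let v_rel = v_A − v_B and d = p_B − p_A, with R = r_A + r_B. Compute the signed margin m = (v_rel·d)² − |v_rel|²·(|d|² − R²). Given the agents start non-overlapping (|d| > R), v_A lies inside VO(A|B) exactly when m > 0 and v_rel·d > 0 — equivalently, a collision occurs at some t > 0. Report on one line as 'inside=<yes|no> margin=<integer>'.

d = (-3, 21),  |d|² = 450;  R = 2+1 = 3,  c = 450−3² = 441
v_rel = (-1, -4),  |v_rel|² = 17;  v_rel·d = (-1)·(-3) + (-4)·(21) = -81
17·t² + 162·t + 441 = 0  ⇒  m = (-81)² − 17·441 = -936
m = -936 < 0,  v_rel·d = -81 < 0  ⇒  outside

inside=no margin=-936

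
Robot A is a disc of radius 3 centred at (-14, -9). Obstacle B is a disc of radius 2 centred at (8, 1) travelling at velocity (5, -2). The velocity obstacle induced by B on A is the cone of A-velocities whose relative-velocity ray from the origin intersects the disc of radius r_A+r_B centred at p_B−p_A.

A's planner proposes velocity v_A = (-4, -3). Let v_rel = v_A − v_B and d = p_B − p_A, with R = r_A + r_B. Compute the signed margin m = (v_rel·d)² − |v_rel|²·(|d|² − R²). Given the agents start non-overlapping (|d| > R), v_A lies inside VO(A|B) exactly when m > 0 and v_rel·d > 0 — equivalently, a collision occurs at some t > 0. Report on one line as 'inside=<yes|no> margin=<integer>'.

d = (22, 10),  |d|² = 584;  R = 3+2 = 5,  c = 584−5² = 559
v_rel = (-9, -1),  |v_rel|² = 82;  v_rel·d = (-9)·(22) + (-1)·(10) = -208
82·t² + 416·t + 559 = 0  ⇒  m = (-208)² − 82·559 = -2574
m = -2574 < 0,  v_rel·d = -208 < 0  ⇒  outside

inside=no margin=-2574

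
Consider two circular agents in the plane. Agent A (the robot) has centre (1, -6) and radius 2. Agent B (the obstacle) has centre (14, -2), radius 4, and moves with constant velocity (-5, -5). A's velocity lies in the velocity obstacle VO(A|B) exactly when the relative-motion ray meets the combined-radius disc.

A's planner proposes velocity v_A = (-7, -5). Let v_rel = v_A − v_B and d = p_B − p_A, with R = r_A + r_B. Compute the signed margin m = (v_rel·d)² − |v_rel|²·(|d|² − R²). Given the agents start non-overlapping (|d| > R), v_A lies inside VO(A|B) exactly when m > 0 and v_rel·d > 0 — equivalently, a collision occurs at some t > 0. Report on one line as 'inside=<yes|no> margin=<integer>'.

d = (13, 4),  |d|² = 185;  R = 2+4 = 6,  c = 185−6² = 149
v_rel = (-2, 0),  |v_rel|² = 4;  v_rel·d = (-2)·(13) + (0)·(4) = -26
4·t² + 52·t + 149 = 0  ⇒  m = (-26)² − 4·149 = 80
m = 80 > 0,  v_rel·d = -26 < 0  ⇒  outside

inside=no margin=80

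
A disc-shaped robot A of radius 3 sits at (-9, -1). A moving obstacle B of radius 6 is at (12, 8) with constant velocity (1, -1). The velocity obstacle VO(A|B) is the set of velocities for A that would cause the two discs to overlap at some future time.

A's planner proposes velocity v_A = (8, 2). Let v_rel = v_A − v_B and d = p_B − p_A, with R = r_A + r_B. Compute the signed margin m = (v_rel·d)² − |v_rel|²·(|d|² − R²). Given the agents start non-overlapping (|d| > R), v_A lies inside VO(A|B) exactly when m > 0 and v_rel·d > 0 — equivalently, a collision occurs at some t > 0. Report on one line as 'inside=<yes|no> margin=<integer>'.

d = (21, 9),  |d|² = 522;  R = 3+6 = 9,  c = 522−9² = 441
v_rel = (7, 3),  |v_rel|² = 58;  v_rel·d = (7)·(21) + (3)·(9) = 174
58·t² − 348·t + 441 = 0  ⇒  m = 174² − 58·441 = 4698
m = 4698 > 0,  v_rel·d = 174 > 0  ⇒  inside

inside=yes margin=4698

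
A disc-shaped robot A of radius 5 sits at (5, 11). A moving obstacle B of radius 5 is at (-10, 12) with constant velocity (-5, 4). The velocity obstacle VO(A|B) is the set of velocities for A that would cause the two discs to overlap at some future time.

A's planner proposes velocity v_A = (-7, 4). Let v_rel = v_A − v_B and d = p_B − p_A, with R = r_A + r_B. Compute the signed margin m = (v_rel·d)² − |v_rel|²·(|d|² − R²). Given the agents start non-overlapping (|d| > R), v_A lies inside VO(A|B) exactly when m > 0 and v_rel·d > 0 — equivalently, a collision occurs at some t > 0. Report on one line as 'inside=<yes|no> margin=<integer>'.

d = (-15, 1),  |d|² = 226;  R = 5+5 = 10,  c = 226−10² = 126
v_rel = (-2, 0),  |v_rel|² = 4;  v_rel·d = (-2)·(-15) + (0)·(1) = 30
4·t² − 60·t + 126 = 0  ⇒  m = 30² − 4·126 = 396
m = 396 > 0,  v_rel·d = 30 > 0  ⇒  inside

inside=yes margin=396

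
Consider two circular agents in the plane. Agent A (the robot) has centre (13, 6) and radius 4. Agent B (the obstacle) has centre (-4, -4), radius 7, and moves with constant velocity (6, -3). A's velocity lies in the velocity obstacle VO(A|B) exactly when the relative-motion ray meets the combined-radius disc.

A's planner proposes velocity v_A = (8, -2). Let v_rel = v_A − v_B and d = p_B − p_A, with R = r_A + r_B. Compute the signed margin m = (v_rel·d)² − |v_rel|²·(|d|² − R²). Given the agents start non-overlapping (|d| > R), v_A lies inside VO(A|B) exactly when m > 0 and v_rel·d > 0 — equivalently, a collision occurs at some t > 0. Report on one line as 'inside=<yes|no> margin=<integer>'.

d = (-17, -10),  |d|² = 389;  R = 4+7 = 11,  c = 389−11² = 268
v_rel = (2, 1),  |v_rel|² = 5;  v_rel·d = (2)·(-17) + (1)·(-10) = -44
5·t² + 88·t + 268 = 0  ⇒  m = (-44)² − 5·268 = 596
m = 596 > 0,  v_rel·d = -44 < 0  ⇒  outside

inside=no margin=596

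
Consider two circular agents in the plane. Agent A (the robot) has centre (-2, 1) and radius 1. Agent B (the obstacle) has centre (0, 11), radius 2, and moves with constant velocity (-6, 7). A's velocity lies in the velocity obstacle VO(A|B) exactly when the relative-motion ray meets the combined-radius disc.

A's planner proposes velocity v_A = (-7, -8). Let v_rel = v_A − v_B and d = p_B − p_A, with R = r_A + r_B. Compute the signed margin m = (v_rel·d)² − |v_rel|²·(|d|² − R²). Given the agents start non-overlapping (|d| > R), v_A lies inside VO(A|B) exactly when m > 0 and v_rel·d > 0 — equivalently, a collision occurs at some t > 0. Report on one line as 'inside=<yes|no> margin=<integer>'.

d = (2, 10),  |d|² = 104;  R = 1+2 = 3,  c = 104−3² = 95
v_rel = (-1, -15),  |v_rel|² = 226;  v_rel·d = (-1)·(2) + (-15)·(10) = -152
226·t² + 304·t + 95 = 0  ⇒  m = (-152)² − 226·95 = 1634
m = 1634 > 0,  v_rel·d = -152 < 0  ⇒  outside

inside=no margin=1634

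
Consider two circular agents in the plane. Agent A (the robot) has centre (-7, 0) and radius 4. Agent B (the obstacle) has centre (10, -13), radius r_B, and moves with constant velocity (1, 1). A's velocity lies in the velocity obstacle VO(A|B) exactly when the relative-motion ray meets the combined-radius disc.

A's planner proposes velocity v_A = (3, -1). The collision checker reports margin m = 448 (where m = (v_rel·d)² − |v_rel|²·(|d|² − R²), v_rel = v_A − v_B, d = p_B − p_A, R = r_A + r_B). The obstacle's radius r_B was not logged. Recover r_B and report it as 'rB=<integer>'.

m = 448
d = (17, -13);  v_rel = (2, -2),  |v_rel|² = 8
v_rel×d = (2)·(-13) − (-2)·(17) = 8
since m = R²·8 − 8²:  R² = (64 + 448) / 8 = 64
R = √64 = 8  ⇒  r_B = 8 − 4 = 4

rB=4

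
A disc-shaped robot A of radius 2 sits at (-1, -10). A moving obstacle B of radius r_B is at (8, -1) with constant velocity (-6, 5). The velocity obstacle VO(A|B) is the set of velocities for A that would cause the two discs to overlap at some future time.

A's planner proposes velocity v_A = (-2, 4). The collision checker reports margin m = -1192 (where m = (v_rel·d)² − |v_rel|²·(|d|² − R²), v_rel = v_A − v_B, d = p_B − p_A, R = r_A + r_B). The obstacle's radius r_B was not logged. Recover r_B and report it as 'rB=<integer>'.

m = -1192
d = (9, 9);  v_rel = (4, -1),  |v_rel|² = 17
v_rel×d = (4)·(9) − (-1)·(9) = 45
since m = R²·17 − 45²:  R² = (2025 + -1192) / 17 = 49
R = √49 = 7  ⇒  r_B = 7 − 2 = 5

rB=5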